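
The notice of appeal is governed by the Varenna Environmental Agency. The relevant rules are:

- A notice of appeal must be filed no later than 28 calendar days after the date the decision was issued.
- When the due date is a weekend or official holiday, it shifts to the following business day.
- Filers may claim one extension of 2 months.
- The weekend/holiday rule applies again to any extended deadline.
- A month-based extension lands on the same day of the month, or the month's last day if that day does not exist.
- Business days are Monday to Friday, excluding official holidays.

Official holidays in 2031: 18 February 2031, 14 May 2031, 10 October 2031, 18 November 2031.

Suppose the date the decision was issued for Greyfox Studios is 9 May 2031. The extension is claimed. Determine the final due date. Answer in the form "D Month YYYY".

From 9 May 2031, 28 calendar days later is 6 June 2031.
6 June 2031 is a Friday and not a listed holiday, so it stands.
Applying the 2 months extension: 2 months after 6 June 2031 is 6 August 2031.
6 August 2031 (Wednesday) is already a business day.
Deadline: 6 August 2031.

6 August 2031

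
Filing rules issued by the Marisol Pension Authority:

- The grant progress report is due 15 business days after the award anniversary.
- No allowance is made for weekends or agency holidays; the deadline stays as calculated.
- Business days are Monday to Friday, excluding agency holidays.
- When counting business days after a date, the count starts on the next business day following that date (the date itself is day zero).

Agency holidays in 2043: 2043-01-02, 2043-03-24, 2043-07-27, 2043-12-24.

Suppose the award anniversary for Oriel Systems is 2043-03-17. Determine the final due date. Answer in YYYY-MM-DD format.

2043-04-08

15 business days after 2043-03-17, excluding weekends and holidays, is 2043-04-08.
2043-04-08 falls on a Wednesday. The rules make no weekend/holiday allowance, so it remains 2043-04-08.
Deadline: 2043-04-08.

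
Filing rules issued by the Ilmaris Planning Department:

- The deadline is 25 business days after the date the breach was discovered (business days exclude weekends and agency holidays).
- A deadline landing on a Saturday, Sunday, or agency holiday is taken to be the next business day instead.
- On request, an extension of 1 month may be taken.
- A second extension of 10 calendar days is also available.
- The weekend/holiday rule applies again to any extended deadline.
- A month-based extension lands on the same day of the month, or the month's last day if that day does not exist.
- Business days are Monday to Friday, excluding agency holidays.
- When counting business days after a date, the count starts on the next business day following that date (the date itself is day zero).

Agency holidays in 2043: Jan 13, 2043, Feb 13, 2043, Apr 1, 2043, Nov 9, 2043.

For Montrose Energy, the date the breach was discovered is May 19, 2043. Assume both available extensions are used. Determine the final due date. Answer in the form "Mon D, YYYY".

Aug 3, 2043

25 business days after May 19, 2043, excluding weekends and holidays, is Jun 23, 2043.
Jun 23, 2043 is a Tuesday and not a listed holiday, so it stands.
Applying the 1 month extension: 1 month after Jun 23, 2043 is Jul 23, 2043.
Jul 23, 2043 falls on a Thursday, which is a business day, so no adjustment is needed.
The 10-calendar-day extension moves the deadline from Jul 23, 2043 to Aug 2, 2043.
Aug 2, 2043 is a Sunday, so it moves to the next business day, Aug 3, 2043 (Monday).
The final due date is Aug 3, 2043.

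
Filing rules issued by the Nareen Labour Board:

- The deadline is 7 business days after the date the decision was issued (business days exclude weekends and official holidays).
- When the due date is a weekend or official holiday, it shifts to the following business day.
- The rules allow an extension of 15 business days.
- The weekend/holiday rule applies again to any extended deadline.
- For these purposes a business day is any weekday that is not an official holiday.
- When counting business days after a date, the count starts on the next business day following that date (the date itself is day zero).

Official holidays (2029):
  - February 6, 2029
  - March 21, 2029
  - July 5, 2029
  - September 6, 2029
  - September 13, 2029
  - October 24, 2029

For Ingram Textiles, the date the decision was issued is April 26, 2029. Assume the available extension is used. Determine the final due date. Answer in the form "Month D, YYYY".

May 28, 2029

Starting the day after April 26, 2029 and counting 7 business days lands on May 7, 2029.
Since May 7, 2029 is a Monday and not a holiday, the date is unchanged.
The 15-business-day extension runs from May 7, 2029 to May 28, 2029.
May 28, 2029 is a Monday and not a listed holiday, so it stands.
So the filing is due May 28, 2029.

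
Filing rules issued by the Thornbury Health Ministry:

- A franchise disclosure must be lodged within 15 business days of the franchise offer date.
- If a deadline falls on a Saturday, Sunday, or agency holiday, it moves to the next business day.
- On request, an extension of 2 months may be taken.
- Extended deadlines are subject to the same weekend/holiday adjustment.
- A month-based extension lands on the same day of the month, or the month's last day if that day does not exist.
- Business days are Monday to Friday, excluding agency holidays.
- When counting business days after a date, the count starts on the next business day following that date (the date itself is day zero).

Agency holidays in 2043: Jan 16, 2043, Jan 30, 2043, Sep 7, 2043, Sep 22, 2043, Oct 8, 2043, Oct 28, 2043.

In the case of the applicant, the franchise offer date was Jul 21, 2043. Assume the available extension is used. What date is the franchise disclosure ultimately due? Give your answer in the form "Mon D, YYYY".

Oct 12, 2043

Starting the day after Jul 21, 2043 and counting 15 business days lands on Aug 11, 2043.
Aug 11, 2043 (Tuesday) is already a business day.
The 2 months extension carries Aug 11, 2043 to Oct 11, 2043.
Oct 11, 2043 is a Sunday; the next business day is Oct 12, 2043 (Monday).
Final deadline: Oct 12, 2043.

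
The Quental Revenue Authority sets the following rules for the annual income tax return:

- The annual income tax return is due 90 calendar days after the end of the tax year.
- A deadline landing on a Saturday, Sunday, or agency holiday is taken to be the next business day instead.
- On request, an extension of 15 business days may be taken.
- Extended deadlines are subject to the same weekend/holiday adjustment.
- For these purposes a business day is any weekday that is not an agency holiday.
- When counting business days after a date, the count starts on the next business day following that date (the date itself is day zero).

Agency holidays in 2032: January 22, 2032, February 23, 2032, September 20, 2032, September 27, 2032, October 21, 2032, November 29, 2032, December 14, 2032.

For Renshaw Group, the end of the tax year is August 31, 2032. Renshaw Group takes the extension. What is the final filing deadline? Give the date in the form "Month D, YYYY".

Adding 90 calendar days to August 31, 2032 gives November 29, 2032.
November 29, 2032 is a listed holiday; the next business day is November 30, 2032 (Tuesday).
Applying the 15-business-day extension: 15 business days after November 30, 2032 is December 22, 2032.
December 22, 2032 falls on a Wednesday, which is a business day, so no adjustment is needed.
The final due date is December 22, 2032.

December 22, 2032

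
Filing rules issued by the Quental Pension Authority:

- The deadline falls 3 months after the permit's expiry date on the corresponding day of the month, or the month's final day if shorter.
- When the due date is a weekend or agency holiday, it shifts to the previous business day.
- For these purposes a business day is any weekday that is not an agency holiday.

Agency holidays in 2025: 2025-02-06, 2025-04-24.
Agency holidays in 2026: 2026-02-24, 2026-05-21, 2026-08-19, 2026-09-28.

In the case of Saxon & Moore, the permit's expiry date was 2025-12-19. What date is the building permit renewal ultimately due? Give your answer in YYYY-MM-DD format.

Moving 3 months forward from 2025-12-19 on the corresponding day gives 2026-03-19.
2026-03-19 (Thursday) is already a business day.
So the filing is due 2026-03-19.

2026-03-19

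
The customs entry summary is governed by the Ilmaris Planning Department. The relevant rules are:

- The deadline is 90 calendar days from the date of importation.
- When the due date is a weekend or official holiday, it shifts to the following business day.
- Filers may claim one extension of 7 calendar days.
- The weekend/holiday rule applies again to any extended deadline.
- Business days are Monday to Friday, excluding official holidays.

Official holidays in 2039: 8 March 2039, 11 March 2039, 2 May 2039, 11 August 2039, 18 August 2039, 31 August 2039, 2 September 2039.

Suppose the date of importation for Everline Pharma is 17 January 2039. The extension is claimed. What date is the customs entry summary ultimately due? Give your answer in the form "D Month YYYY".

Trigger date 17 January 2039 + 90 calendar days = 17 April 2039.
17 April 2039 is a Sunday; the next business day is 18 April 2039 (Monday).
The 7-calendar-day extension moves the deadline from 18 April 2039 to 25 April 2039.
25 April 2039 (Monday) is already a business day.
Final deadline: 25 April 2039.

25 April 2039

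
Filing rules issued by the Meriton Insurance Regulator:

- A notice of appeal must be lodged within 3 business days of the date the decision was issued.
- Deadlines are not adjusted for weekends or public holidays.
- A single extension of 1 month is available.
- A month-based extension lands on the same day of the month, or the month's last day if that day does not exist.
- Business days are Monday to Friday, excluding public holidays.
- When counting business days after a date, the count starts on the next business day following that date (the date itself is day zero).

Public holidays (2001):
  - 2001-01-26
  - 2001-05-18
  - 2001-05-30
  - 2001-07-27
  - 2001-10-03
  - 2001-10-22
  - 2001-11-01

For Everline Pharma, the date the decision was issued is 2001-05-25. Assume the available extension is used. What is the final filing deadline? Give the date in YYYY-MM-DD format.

2001-06-30

Starting the day after 2001-05-25 and counting 3 business days lands on 2001-05-31.
No adjustment is made for weekends or holidays, so 2001-05-31 stands.
Add 1 month to 2001-05-31: 2001-06-30 (day 31 does not exist in June, so the month's last day is used).
2001-06-30 falls on a Saturday. The rules make no weekend/holiday allowance, so it remains 2001-06-30.
So the filing is due 2001-06-30.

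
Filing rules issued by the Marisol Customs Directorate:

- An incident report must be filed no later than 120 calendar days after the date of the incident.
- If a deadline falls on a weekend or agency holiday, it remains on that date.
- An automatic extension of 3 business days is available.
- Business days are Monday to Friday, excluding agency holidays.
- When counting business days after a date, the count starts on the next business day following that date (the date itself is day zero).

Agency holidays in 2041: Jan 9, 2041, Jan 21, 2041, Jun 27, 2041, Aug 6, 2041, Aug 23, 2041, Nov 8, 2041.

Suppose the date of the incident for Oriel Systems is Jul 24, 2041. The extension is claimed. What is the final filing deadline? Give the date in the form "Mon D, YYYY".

Nov 26, 2041

Trigger date Jul 24, 2041 + 120 calendar days = Nov 21, 2041.
No adjustment is made for weekends or holidays, so Nov 21, 2041 stands.
Counting 3 further business days from Nov 21, 2041 reaches Nov 26, 2041.
Nov 26, 2041 falls on a Tuesday. The rules make no weekend/holiday allowance, so it remains Nov 26, 2041.
So the filing is due Nov 26, 2041.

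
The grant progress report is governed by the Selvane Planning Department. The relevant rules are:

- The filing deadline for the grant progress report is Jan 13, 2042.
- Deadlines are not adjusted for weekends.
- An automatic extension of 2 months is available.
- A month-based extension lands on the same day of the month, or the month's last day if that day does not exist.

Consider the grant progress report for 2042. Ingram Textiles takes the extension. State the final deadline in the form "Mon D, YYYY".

Start from the fixed due date, Jan 13, 2042.
Jan 13, 2042 falls on a Monday. The rules make no weekend/holiday allowance, so it remains Jan 13, 2042.
The 2 months extension carries Jan 13, 2042 to Mar 13, 2042.
Mar 13, 2042 falls on a Thursday. The rules make no weekend/holiday allowance, so it remains Mar 13, 2042.
The final due date is Mar 13, 2042.

Mar 13, 2042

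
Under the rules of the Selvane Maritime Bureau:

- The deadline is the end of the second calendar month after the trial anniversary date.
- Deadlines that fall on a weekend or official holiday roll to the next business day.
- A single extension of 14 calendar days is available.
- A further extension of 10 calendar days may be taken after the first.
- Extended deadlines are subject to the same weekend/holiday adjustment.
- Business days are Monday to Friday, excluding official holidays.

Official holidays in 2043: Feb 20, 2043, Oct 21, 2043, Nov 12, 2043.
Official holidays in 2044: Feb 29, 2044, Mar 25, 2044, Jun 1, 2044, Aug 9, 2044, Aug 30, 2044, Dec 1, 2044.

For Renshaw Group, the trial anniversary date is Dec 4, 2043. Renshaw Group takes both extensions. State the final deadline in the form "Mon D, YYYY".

The second month after Dec 4, 2043 is February 2044, whose last day is Feb 29, 2044.
Feb 29, 2044 falls on a listed holiday. Rolling to the next business day gives Mar 1, 2044, a Tuesday.
The 14-calendar-day extension moves the deadline from Mar 1, 2044 to Mar 15, 2044.
Mar 15, 2044 is a Tuesday and not a listed holiday, so it stands.
Applying the 10-calendar-day extension: Mar 15, 2044 + 10 days = Mar 25, 2044.
Because Mar 25, 2044 is a listed holiday, the deadline becomes Mar 28, 2044 (Monday).
The final due date is Mar 28, 2044.

Mar 28, 2044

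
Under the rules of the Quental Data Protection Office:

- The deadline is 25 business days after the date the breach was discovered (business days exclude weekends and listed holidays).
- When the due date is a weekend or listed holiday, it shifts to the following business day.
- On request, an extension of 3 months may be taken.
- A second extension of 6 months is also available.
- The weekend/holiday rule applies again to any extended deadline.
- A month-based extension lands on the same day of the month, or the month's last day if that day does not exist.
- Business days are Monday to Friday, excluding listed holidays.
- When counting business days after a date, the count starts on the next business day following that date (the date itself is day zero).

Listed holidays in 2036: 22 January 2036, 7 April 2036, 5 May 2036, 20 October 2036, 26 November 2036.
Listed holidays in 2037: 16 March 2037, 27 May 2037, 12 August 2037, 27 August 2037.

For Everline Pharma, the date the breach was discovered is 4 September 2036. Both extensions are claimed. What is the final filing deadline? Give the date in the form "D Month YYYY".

25 business days after 4 September 2036, excluding weekends and holidays, is 9 October 2036.
Since 9 October 2036 is a Thursday and not a holiday, the date is unchanged.
The 3 months extension carries 9 October 2036 to 9 January 2037.
9 January 2037 falls on a Friday, which is a business day, so no adjustment is needed.
Add 6 months to 9 January 2037: 9 July 2037.
9 July 2037 (Thursday) is already a business day.
The final due date is 9 July 2037.

9 July 2037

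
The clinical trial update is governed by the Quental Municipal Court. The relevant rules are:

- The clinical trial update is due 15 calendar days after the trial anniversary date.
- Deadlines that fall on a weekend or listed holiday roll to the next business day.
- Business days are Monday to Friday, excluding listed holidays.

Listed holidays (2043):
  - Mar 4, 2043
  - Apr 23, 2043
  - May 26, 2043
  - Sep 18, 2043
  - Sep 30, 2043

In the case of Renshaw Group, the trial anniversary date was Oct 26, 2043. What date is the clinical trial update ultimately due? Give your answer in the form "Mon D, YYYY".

Nov 10, 2043

Adding 15 calendar days to Oct 26, 2043 gives Nov 10, 2043.
Since Nov 10, 2043 is a Tuesday and not a holiday, the date is unchanged.
The final due date is Nov 10, 2043.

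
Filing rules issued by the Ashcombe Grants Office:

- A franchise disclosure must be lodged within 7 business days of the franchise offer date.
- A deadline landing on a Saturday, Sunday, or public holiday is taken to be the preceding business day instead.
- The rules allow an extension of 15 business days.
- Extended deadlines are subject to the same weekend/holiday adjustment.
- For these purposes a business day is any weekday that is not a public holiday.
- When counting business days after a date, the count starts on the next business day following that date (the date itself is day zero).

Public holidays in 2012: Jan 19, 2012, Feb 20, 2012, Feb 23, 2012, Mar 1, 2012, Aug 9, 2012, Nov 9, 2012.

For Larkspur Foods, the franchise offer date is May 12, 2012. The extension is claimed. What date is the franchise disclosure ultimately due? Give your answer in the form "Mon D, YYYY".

Jun 12, 2012

Counting 7 business days after May 12, 2012 (skipping weekends and listed holidays) reaches May 22, 2012.
May 22, 2012 is a Tuesday and not a listed holiday, so it stands.
The 15-business-day extension runs from May 22, 2012 to Jun 12, 2012.
Since Jun 12, 2012 is a Tuesday and not a holiday, the date is unchanged.
Deadline: Jun 12, 2012.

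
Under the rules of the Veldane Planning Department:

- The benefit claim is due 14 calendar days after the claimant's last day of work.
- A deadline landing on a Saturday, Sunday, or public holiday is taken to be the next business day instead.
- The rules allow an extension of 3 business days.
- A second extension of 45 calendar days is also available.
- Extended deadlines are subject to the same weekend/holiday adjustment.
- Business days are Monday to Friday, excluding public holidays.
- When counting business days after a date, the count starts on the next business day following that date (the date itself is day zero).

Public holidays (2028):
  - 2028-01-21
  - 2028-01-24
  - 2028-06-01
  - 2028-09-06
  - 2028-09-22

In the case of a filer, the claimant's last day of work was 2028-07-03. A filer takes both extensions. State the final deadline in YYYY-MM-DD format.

2028-09-04

14 calendar days after 2028-07-03 is 2028-07-17.
2028-07-17 (Monday) is already a business day.
The 3-business-day extension runs from 2028-07-17 to 2028-07-20.
2028-07-20 (Thursday) is already a business day.
Applying the 45-calendar-day extension: 2028-07-20 + 45 days = 2028-09-03.
2028-09-03 is a Sunday, so it moves to the next business day, 2028-09-04 (Monday).
So the filing is due 2028-09-04.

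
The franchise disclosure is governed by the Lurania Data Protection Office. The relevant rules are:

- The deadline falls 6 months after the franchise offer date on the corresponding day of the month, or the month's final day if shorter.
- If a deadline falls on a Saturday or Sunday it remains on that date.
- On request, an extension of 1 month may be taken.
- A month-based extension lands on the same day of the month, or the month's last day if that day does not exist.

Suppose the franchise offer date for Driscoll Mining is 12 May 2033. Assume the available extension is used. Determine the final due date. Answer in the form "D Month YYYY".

12 December 2033

Moving 6 months forward from 12 May 2033 on the corresponding day gives 12 November 2033.
12 November 2033 is a Saturday; no weekend or holiday adjustment applies.
Add 1 month to 12 November 2033: 12 December 2033.
12 December 2033 falls on a Monday. The rules make no weekend/holiday allowance, so it remains 12 December 2033.
So the filing is due 12 December 2033.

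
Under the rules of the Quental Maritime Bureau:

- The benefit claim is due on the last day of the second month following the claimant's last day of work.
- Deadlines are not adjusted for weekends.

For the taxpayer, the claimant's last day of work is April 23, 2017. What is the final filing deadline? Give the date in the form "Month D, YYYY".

June 30, 2017

2 months after April 23, 2017 is June 2017; that month ends on June 30, 2017.
June 30, 2017 is a Friday; no weekend or holiday adjustment applies.
Deadline: June 30, 2017.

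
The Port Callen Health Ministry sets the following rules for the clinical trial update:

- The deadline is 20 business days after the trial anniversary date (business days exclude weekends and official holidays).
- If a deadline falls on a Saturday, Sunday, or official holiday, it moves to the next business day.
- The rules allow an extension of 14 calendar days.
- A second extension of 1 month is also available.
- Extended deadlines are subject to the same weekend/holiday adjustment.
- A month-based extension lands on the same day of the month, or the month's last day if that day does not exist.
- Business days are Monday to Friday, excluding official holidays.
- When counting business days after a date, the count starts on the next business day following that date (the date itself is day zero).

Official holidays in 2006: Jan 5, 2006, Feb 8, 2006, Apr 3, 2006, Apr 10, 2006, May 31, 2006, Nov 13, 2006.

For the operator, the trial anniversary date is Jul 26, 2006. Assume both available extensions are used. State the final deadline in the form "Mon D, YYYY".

Starting the day after Jul 26, 2006 and counting 20 business days lands on Aug 23, 2006.
Since Aug 23, 2006 is a Wednesday and not a holiday, the date is unchanged.
The 14-calendar-day extension moves the deadline from Aug 23, 2006 to Sep 6, 2006.
Since Sep 6, 2006 is a Wednesday and not a holiday, the date is unchanged.
Applying the 1 month extension: 1 month after Sep 6, 2006 is Oct 6, 2006.
Oct 6, 2006 falls on a Friday, which is a business day, so no adjustment is needed.
The final due date is Oct 6, 2006.

Oct 6, 2006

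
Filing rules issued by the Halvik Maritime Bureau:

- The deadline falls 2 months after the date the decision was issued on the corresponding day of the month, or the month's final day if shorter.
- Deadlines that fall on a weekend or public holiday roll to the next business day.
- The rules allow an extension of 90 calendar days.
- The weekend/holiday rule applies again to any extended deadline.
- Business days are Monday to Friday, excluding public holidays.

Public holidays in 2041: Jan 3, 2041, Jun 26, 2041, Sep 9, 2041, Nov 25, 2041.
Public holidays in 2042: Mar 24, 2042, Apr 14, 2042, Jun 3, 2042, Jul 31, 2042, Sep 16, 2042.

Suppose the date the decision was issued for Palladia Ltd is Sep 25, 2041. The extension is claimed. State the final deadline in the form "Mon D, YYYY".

Feb 24, 2042

2 months after Sep 25, 2041, on the same day of the month, is Nov 25, 2041.
Nov 25, 2041 falls on a listed holiday. Rolling to the next business day gives Nov 26, 2041, a Tuesday.
Applying the 90-calendar-day extension: Nov 26, 2041 + 90 days = Feb 24, 2042.
Since Feb 24, 2042 is a Monday and not a holiday, the date is unchanged.
Deadline: Feb 24, 2042.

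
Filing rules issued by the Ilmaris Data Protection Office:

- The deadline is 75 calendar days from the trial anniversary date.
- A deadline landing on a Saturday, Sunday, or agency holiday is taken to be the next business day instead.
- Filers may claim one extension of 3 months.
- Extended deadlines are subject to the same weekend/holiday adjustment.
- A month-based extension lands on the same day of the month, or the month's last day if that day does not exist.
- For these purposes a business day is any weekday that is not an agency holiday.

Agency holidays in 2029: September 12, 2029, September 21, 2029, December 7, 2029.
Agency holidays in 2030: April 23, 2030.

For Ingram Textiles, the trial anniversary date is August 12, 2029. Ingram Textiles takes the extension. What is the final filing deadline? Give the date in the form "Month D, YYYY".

From August 12, 2029, 75 calendar days later is October 26, 2029.
October 26, 2029 falls on a Friday, which is a business day, so no adjustment is needed.
The 3 months extension carries October 26, 2029 to January 26, 2030.
Because January 26, 2030 is a Saturday, the deadline becomes January 28, 2030 (Monday).
Deadline: January 28, 2030.

January 28, 2030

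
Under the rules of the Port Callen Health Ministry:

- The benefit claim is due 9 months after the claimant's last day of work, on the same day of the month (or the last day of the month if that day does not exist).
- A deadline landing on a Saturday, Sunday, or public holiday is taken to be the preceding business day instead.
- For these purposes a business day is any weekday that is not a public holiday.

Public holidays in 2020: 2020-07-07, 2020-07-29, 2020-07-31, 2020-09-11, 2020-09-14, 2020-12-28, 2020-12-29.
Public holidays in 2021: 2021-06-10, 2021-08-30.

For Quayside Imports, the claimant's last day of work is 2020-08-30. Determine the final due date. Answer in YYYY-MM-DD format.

Moving 9 months forward from 2020-08-30 on the corresponding day gives 2021-05-30.
2021-05-30 is a Sunday; the preceding business day is 2021-05-28 (Friday).
Final deadline: 2021-05-28.

2021-05-28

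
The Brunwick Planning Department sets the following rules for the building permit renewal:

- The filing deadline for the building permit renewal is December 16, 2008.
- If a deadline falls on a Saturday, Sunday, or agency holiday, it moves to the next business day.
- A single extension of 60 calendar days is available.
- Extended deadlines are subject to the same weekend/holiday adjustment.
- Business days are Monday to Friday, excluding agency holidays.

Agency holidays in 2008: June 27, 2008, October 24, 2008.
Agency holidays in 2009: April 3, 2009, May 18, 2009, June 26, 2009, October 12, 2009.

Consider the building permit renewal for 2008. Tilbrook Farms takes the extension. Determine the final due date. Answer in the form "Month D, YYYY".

February 16, 2009

The statutory due date is December 16, 2008.
December 16, 2008 (Tuesday) is already a business day.
Add the 60 calendar-day extension to December 16, 2008: February 14, 2009.
February 14, 2009 falls on a Saturday. Rolling to the next business day gives February 16, 2009, a Monday.
Final deadline: February 16, 2009.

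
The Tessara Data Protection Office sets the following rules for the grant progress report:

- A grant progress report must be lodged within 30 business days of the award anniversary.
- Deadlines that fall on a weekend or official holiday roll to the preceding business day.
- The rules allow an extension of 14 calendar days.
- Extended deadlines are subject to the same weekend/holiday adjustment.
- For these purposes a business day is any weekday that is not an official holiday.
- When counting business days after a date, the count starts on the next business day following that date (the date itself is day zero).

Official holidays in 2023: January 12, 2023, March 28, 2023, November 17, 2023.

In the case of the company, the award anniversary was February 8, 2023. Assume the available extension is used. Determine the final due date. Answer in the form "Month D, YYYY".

Starting the day after February 8, 2023 and counting 30 business days lands on March 22, 2023.
March 22, 2023 is a Wednesday and not a listed holiday, so it stands.
Applying the 14-calendar-day extension: March 22, 2023 + 14 days = April 5, 2023.
April 5, 2023 falls on a Wednesday, which is a business day, so no adjustment is needed.
So the filing is due April 5, 2023.

April 5, 2023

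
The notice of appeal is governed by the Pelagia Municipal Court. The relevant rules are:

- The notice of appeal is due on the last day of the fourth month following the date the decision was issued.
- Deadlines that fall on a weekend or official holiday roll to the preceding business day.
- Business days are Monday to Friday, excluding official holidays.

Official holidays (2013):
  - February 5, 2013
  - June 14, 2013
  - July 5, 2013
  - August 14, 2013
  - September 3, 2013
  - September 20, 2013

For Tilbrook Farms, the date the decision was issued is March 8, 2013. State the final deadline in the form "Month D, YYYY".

July 31, 2013

4 months after March 8, 2013 is July 2013; that month ends on July 31, 2013.
July 31, 2013 (Wednesday) is already a business day.
So the filing is due July 31, 2013.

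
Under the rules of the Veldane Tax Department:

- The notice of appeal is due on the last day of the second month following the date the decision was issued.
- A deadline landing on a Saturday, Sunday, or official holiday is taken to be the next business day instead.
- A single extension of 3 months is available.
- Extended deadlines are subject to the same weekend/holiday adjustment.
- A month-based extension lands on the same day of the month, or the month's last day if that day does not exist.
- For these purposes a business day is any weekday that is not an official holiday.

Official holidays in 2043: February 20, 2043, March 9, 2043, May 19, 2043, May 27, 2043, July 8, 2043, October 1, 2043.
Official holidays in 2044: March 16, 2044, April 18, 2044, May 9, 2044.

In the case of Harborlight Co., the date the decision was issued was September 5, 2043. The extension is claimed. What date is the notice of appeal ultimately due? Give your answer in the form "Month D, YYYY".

February 29, 2044

The second month after September 5, 2043 is November 2043, whose last day is November 30, 2043.
November 30, 2043 falls on a Monday, which is a business day, so no adjustment is needed.
Applying the 3 months extension: 3 months after November 30, 2043 is February 29, 2044 (day 30 does not exist in February, so the month's last day is used).
February 29, 2044 is a Monday and not a listed holiday, so it stands.
Final deadline: February 29, 2044.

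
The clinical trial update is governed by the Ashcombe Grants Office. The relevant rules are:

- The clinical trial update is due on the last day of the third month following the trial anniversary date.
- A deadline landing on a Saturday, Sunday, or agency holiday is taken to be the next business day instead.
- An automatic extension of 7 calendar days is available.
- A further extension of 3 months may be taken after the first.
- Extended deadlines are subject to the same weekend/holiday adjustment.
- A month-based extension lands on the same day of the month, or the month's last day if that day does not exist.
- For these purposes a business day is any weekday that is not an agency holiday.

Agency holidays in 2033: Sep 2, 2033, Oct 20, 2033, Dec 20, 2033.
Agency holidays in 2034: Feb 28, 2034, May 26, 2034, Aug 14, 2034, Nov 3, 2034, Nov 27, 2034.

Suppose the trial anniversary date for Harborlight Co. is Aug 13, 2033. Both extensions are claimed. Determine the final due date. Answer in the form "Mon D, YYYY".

Mar 7, 2034

The third month after Aug 13, 2033 is November 2033, whose last day is Nov 30, 2033.
Nov 30, 2033 falls on a Wednesday, which is a business day, so no adjustment is needed.
Applying the 7-calendar-day extension: Nov 30, 2033 + 7 days = Dec 7, 2033.
Dec 7, 2033 falls on a Wednesday, which is a business day, so no adjustment is needed.
The 3 months extension carries Dec 7, 2033 to Mar 7, 2034.
Mar 7, 2034 falls on a Tuesday, which is a business day, so no adjustment is needed.
Final deadline: Mar 7, 2034.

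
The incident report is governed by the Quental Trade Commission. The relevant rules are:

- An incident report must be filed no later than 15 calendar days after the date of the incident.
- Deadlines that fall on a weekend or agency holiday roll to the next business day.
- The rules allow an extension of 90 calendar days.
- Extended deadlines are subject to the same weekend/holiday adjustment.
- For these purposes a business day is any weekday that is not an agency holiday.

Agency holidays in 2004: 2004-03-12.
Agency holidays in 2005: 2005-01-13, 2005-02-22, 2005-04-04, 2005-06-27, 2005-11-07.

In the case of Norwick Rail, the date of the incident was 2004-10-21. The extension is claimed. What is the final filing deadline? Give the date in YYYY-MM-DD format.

Adding 15 calendar days to 2004-10-21 gives 2004-11-05.
2004-11-05 falls on a Friday, which is a business day, so no adjustment is needed.
The 90-calendar-day extension moves the deadline from 2004-11-05 to 2005-02-03.
2005-02-03 (Thursday) is already a business day.
Deadline: 2005-02-03.

2005-02-03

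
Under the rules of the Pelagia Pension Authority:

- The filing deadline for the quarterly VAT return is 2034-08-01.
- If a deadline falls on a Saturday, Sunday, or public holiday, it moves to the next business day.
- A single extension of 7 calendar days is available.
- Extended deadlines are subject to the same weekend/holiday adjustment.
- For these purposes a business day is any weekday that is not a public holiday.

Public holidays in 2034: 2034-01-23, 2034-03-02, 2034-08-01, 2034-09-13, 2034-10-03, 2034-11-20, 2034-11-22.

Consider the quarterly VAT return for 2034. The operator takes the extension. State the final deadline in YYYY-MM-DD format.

2034-08-09

Start from the fixed due date, 2034-08-01.
2034-08-01 is a listed holiday; the next business day is 2034-08-02 (Wednesday).
Add the 7 calendar-day extension to 2034-08-02: 2034-08-09.
Since 2034-08-09 is a Wednesday and not a holiday, the date is unchanged.
Deadline: 2034-08-09.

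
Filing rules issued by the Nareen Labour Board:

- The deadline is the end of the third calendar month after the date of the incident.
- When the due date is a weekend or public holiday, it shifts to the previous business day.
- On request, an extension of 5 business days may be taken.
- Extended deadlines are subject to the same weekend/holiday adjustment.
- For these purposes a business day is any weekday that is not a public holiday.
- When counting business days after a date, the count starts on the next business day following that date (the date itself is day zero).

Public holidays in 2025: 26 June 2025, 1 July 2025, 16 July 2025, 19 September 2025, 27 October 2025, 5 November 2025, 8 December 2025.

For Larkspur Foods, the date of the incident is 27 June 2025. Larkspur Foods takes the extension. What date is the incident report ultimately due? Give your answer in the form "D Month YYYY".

7 October 2025

3 months after 27 June 2025 is September 2025; that month ends on 30 September 2025.
30 September 2025 is a Tuesday and not a listed holiday, so it stands.
The 5-business-day extension runs from 30 September 2025 to 7 October 2025.
7 October 2025 (Tuesday) is already a business day.
Final deadline: 7 October 2025.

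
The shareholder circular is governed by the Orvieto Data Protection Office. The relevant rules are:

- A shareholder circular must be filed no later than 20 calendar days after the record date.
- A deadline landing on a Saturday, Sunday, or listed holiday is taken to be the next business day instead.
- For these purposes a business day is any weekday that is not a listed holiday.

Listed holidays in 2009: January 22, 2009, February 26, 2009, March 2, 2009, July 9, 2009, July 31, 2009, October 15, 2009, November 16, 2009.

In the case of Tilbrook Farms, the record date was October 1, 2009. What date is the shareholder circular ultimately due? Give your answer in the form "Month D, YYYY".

October 21, 2009

Trigger date October 1, 2009 + 20 calendar days = October 21, 2009.
October 21, 2009 is a Wednesday and not a listed holiday, so it stands.
Deadline: October 21, 2009.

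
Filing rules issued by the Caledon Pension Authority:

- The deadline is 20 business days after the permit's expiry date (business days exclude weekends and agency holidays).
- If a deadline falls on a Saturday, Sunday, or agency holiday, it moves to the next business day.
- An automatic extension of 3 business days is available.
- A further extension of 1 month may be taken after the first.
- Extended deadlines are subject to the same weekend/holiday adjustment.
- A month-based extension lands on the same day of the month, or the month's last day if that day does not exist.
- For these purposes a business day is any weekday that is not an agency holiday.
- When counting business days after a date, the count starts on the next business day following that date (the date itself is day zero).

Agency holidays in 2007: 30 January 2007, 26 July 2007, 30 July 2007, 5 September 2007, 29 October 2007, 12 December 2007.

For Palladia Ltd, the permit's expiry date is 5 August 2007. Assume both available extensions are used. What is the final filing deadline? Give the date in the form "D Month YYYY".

8 October 2007

20 business days after 5 August 2007, excluding weekends and holidays, is 31 August 2007.
31 August 2007 falls on a Friday, which is a business day, so no adjustment is needed.
The 3-business-day extension runs from 31 August 2007 to 6 September 2007.
6 September 2007 is a Thursday and not a listed holiday, so it stands.
Applying the 1 month extension: 1 month after 6 September 2007 is 6 October 2007.
6 October 2007 is a Saturday; the next business day is 8 October 2007 (Monday).
So the filing is due 8 October 2007.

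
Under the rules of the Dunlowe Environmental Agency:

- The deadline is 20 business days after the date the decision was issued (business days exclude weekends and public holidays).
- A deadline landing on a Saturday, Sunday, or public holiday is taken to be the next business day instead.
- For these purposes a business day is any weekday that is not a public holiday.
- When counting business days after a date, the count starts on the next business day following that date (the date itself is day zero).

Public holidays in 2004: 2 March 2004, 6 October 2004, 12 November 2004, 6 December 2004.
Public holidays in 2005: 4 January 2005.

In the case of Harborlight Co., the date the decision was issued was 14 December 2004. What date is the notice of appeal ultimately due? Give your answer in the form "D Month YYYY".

20 business days after 14 December 2004, excluding weekends and holidays, is 12 January 2005.
Since 12 January 2005 is a Wednesday and not a holiday, the date is unchanged.
The final due date is 12 January 2005.

12 January 2005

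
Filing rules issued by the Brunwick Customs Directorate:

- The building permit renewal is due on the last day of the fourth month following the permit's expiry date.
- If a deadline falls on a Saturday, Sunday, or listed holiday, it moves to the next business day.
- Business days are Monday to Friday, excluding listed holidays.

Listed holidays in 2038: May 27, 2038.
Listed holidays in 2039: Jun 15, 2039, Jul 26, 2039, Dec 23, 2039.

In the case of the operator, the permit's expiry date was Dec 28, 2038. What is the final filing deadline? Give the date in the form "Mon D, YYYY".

May 2, 2039

4 months after Dec 28, 2038 is April 2039; that month ends on Apr 30, 2039.
Because Apr 30, 2039 is a Saturday, the deadline becomes May 2, 2039 (Monday).
Final deadline: May 2, 2039.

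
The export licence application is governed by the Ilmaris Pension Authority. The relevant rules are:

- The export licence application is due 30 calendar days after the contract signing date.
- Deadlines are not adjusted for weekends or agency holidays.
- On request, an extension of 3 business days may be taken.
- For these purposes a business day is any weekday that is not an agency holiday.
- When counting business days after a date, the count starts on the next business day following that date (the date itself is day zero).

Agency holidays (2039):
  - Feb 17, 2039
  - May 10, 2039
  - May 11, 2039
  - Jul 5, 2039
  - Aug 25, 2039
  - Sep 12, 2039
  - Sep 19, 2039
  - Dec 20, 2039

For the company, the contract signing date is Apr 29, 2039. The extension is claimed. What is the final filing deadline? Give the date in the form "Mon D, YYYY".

Jun 1, 2039

Trigger date Apr 29, 2039 + 30 calendar days = May 29, 2039.
May 29, 2039 falls on a Sunday. The rules make no weekend/holiday allowance, so it remains May 29, 2039.
Counting 3 further business days from May 29, 2039 reaches Jun 1, 2039.
Jun 1, 2039 is a Wednesday; no weekend or holiday adjustment applies.
Final deadline: Jun 1, 2039.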